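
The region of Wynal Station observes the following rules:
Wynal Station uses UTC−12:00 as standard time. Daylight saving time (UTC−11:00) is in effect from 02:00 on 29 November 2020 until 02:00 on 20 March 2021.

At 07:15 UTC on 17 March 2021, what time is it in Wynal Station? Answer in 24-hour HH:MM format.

20:15

At the standard offset (UTC−12:00), 07:15 UTC − 12h = 19:15 Wynal Station standard time (rolling into the previous day, 16 March 2021).
Daylight saving runs 29 November 2020 – 20 March 2021; the standard-time date in Wynal Station, 16 March 2021, is inside that window, so Wynal Station is at UTC−11:00.
07:15 UTC − 11h = 20:15 local (rolling into the previous day, 16 March 2021).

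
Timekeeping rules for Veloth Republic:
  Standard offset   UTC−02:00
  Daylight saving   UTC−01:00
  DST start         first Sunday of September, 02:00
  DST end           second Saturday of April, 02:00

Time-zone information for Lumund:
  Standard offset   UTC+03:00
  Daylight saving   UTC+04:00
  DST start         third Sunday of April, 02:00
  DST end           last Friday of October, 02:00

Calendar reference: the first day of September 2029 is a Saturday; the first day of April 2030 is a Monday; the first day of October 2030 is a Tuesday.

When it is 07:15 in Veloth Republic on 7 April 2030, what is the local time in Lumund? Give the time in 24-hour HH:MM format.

11:15

1 September 2029 is a Saturday, so the first Sunday is September 2.
1 April 2030 is a Monday, so the first Saturday is April 6 and the second is April 13.
Daylight saving runs 2 September 2029 – 13 April 2030; 7 April 2030 is inside that window, so Veloth Republic is at UTC−01:00.
07:15 Veloth Republic + 1h = 08:15 UTC.
1 April 2030 is a Monday, so the first Sunday is April 7 and the third is April 21.
1 October 2030 is a Tuesday, so Fridays fall on 4, 11, 18, 25; the last is October 25.
At the standard offset (UTC+03:00), 08:15 UTC + 3h = 11:15 Lumund standard time.
Daylight saving runs 21 April – 25 October; the standard-time date in Lumund, 7 April 2030, is outside that window, so Lumund is on standard time at UTC+03:00.
08:15 UTC + 3h = 11:15 Lumund.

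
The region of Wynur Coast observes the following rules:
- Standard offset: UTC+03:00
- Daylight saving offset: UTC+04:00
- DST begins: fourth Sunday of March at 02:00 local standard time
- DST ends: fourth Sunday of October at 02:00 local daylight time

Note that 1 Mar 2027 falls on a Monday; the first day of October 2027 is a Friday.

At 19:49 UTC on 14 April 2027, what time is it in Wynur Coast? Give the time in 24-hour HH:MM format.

1 March 2027 is a Monday, so the first Sunday is March 7 and the fourth is March 28.
1 October 2027 is a Friday, so the first Sunday is October 3 and the fourth is October 24.
At the standard offset (UTC+03:00), 19:49 UTC + 3h = 22:49 Wynur Coast standard time.
The standard-time date in Wynur Coast, 14 April 2027, falls between 28 March and 24 October, so daylight saving is in effect and Wynur Coast is at UTC+04:00.
19:49 UTC + 4h = 23:49 local.

23:49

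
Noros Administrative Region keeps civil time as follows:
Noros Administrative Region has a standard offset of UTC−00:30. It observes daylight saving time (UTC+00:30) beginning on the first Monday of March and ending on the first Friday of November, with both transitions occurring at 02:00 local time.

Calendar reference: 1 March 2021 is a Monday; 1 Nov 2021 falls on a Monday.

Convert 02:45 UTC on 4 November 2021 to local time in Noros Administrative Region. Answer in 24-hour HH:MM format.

03:15

1 March 2021 is a Monday, so the first Monday is March 1.
1 November 2021 is a Monday, so the first Friday is November 5.
At the standard offset (UTC−00:30), 02:45 UTC − 0h30m = 02:15 Noros Administrative Region standard time.
Daylight saving runs 1 March – 5 November; the standard-time date in Noros Administrative Region, 4 November 2021, is inside that window, so Noros Administrative Region is at UTC+00:30.
02:45 UTC + 0h30m = 03:15 local.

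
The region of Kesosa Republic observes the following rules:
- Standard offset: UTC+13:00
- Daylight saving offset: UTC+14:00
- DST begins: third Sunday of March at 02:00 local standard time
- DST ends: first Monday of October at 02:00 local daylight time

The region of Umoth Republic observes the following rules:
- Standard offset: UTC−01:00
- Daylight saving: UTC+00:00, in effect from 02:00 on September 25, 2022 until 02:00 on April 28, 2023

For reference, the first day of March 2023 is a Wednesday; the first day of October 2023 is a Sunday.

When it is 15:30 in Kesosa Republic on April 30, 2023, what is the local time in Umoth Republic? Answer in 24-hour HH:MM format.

1 March 2023 is a Wednesday, so the first Sunday is March 5 and the third is March 19.
1 October 2023 is a Sunday, so the first Monday is October 2.
April 30, 2023 falls between 19 March and 2 October, so daylight saving is in effect and Kesosa Republic is at UTC+14:00.
15:30 Kesosa Republic − 14h = 01:30 UTC.
At the standard offset (UTC−01:00), 01:30 UTC − 1h = 00:30 Umoth Republic standard time.
Daylight saving runs 25 September 2022 – 28 April 2023; the standard-time date in Umoth Republic, April 30, 2023, is outside that window, so Umoth Republic is on standard time at UTC−01:00.
01:30 UTC − 1h = 00:30 Umoth Republic.

00:30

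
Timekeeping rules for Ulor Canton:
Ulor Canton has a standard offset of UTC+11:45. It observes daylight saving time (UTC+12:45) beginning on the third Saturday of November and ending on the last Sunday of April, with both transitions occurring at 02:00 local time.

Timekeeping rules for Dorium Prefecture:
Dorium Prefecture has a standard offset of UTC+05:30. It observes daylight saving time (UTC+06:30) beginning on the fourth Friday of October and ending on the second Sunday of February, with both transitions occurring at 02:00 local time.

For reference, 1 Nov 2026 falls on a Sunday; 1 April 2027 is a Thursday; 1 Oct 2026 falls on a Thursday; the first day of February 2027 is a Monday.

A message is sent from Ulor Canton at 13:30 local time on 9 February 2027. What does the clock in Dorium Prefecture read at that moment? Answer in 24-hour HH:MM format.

07:15

1 November 2026 is a Sunday, so the first Saturday is November 7 and the third is November 21.
1 April 2027 is a Thursday, so Sundays fall on 4, 11, 18, 25; the last is April 25.
9 February 2027 lies within the daylight-saving period (21 November 2026 – 25 April 2027), so Ulor Canton is on daylight time, UTC+12:45.
13:30 Ulor Canton − 12h45m = 00:45 UTC.
1 October 2026 is a Thursday, so the first Friday is October 2 and the fourth is October 23.
1 February 2027 is a Monday, so the first Sunday is February 7 and the second is February 14.
At the standard offset (UTC+05:30), 00:45 UTC + 5h30m = 06:15 Dorium Prefecture standard time.
Daylight saving runs 23 October 2026 – 14 February 2027; the standard-time date in Dorium Prefecture, 9 February 2027, is inside that window, so Dorium Prefecture is at UTC+06:30.
00:45 UTC + 6h30m = 07:15 Dorium Prefecture.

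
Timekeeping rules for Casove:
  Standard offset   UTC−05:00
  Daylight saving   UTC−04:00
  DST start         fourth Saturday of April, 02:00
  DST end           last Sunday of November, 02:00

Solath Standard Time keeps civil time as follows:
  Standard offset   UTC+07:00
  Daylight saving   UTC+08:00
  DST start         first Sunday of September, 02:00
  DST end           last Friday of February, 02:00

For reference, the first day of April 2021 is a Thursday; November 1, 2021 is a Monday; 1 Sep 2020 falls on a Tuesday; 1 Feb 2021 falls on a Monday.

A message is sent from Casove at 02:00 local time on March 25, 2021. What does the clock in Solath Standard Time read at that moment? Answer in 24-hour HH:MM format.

1 April 2021 is a Thursday, so the first Saturday is April 3 and the fourth is April 24.
1 November 2021 is a Monday, so Sundays fall on 7, 14, 21, 28; the last is November 28.
Daylight saving runs 24 April – 28 November; March 25, 2021 is outside that window, so Casove is on standard time at UTC−05:00.
02:00 Casove + 5h = 07:00 UTC.
1 September 2020 is a Tuesday, so the first Sunday is September 6.
1 February 2021 is a Monday, so Fridays fall on 5, 12, 19, 26; the last is February 26.
At the standard offset (UTC+07:00), 07:00 UTC + 7h = 14:00 Solath Standard Time standard time.
The standard-time date in Solath Standard Time, March 25, 2021, is outside the daylight-saving period (6 September 2020 – 26 February 2021), so Solath Standard Time is on standard time, UTC+07:00.
07:00 UTC + 7h = 14:00 Solath Standard Time.

14:00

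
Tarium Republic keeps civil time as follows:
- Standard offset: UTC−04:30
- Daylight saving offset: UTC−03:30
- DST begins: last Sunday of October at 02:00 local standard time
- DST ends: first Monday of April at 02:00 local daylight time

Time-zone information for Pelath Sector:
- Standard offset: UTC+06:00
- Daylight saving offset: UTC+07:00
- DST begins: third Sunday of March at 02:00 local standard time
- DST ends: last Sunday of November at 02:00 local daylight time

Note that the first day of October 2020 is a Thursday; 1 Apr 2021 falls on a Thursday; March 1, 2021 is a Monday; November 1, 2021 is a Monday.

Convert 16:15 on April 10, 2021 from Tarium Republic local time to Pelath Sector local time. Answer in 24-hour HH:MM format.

1 October 2020 is a Thursday, so Sundays fall on 4, 11, 18, 25; the last is October 25.
1 April 2021 is a Thursday, so the first Monday is April 5.
April 10, 2021 is outside the daylight-saving period (25 October 2020 – 5 April 2021), so Tarium Republic is on standard time, UTC−04:30.
16:15 Tarium Republic + 4h30m = 20:45 UTC.
1 March 2021 is a Monday, so the first Sunday is March 7 and the third is March 21.
1 November 2021 is a Monday, so Sundays fall on 7, 14, 21, 28; the last is November 28.
At the standard offset (UTC+06:00), 20:45 UTC + 6h = 02:45 Pelath Sector standard time (rolling into the next day, 11 April 2021).
Daylight saving runs 21 March – 28 November; the standard-time date in Pelath Sector, April 11, 2021, is inside that window, so Pelath Sector is at UTC+07:00.
20:45 UTC + 7h = 03:45 Pelath Sector (rolling into the next day, 11 April 2021).

03:45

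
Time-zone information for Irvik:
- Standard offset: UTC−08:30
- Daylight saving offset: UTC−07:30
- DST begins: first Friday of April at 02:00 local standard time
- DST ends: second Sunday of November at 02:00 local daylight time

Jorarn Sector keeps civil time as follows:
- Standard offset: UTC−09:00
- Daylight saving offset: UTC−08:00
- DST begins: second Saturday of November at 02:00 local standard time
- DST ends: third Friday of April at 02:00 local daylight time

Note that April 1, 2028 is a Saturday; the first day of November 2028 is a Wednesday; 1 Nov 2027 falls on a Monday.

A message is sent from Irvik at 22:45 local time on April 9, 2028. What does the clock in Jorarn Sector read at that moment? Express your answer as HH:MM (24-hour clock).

22:15

1 April 2028 is a Saturday, so the first Friday is April 7.
1 November 2028 is a Wednesday, so the first Sunday is November 5 and the second is November 12.
Daylight saving runs 7 April – 12 November; April 9, 2028 is inside that window, so Irvik is at UTC−07:30.
22:45 Irvik + 7h30m = 06:15 UTC (rolling into the next day, 10 April 2028).
1 November 2027 is a Monday, so the first Saturday is November 6 and the second is November 13.
1 April 2028 is a Saturday, so the first Friday is April 7 and the third is April 21.
At the standard offset (UTC−09:00), 06:15 UTC − 9h = 21:15 Jorarn Sector standard time (rolling into the previous day, 9 April 2028).
The standard-time date in Jorarn Sector, April 9, 2028, lies within the daylight-saving period (13 November 2027 – 21 April 2028), so Jorarn Sector is on daylight time, UTC−08:00.
06:15 UTC − 8h = 22:15 Jorarn Sector (rolling into the previous day, 9 April 2028).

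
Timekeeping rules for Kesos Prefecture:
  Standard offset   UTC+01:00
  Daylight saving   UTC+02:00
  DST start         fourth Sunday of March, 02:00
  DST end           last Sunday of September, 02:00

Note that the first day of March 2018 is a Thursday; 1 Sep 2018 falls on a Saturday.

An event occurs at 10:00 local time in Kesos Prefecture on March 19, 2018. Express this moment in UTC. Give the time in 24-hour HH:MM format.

09:00

1 March 2018 is a Thursday, so the first Sunday is March 4 and the fourth is March 25.
1 September 2018 is a Saturday, so Sundays fall on 2, 9, 16, 23, 30; the last is September 30.
March 19, 2018 is outside the daylight-saving period (25 March – 30 September), so Kesos Prefecture is on standard time, UTC+01:00.
10:00 local − 1h = 09:00 UTC.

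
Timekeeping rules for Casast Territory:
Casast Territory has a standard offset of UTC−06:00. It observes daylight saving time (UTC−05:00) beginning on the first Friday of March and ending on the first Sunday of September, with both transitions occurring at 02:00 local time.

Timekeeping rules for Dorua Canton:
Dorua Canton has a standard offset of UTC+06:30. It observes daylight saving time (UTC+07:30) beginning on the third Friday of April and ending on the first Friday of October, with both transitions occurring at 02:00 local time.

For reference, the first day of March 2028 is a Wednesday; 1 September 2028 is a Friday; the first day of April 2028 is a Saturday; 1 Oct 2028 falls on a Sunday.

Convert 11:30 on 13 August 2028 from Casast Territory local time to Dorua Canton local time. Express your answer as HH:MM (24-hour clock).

00:00

1 March 2028 is a Wednesday, so the first Friday is March 3.
1 September 2028 is a Friday, so the first Sunday is September 3.
13 August 2028 lies within the daylight-saving period (3 March – 3 September), so Casast Territory is on daylight time, UTC−05:00.
11:30 Casast Territory + 5h = 16:30 UTC.
1 April 2028 is a Saturday, so the first Friday is April 7 and the third is April 21.
1 October 2028 is a Sunday, so the first Friday is October 6.
At the standard offset (UTC+06:30), 16:30 UTC + 6h30m = 23:00 Dorua Canton standard time.
The standard-time date in Dorua Canton, 13 August 2028, falls between 21 April and 6 October, so daylight saving is in effect and Dorua Canton is at UTC+07:30.
16:30 UTC + 7h30m = 00:00 Dorua Canton (rolling into the next day, 14 August 2028).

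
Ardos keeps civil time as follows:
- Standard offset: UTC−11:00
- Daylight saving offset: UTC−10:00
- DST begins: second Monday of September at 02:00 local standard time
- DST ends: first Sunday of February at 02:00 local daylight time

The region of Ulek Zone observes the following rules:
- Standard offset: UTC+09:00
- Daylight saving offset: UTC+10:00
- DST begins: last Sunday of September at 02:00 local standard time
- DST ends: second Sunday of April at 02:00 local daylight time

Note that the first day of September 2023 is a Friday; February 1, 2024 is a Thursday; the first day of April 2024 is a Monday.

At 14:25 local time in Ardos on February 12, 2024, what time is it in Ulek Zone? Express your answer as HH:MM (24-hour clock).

11:25

1 September 2023 is a Friday, so the first Monday is September 4 and the second is September 11.
1 February 2024 is a Thursday, so the first Sunday is February 4.
Daylight saving runs 11 September 2023 – 4 February 2024; February 12, 2024 is outside that window, so Ardos is on standard time at UTC−11:00.
14:25 Ardos + 11h = 01:25 UTC (rolling into the next day, 13 February 2024).
1 September 2023 is a Friday, so Sundays fall on 3, 10, 17, 24; the last is September 24.
1 April 2024 is a Monday, so the first Sunday is April 7 and the second is April 14.
At the standard offset (UTC+09:00), 01:25 UTC + 9h = 10:25 Ulek Zone standard time.
The standard-time date in Ulek Zone, February 13, 2024, falls between 24 September 2023 and 14 April 2024, so daylight saving is in effect and Ulek Zone is at UTC+10:00.
01:25 UTC + 10h = 11:25 Ulek Zone.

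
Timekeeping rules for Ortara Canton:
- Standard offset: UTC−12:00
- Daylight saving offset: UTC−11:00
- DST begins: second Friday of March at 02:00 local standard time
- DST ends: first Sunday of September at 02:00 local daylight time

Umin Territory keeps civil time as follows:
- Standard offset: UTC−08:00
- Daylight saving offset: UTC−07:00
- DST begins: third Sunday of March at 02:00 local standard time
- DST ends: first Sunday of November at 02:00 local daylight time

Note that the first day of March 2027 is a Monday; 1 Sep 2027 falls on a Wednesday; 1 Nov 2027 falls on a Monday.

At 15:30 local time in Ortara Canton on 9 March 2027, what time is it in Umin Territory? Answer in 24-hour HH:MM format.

1 March 2027 is a Monday, so the first Friday is March 5 and the second is March 12.
1 September 2027 is a Wednesday, so the first Sunday is September 5.
9 March 2027 is outside the daylight-saving period (12 March – 5 September), so Ortara Canton is on standard time, UTC−12:00.
15:30 Ortara Canton + 12h = 03:30 UTC (rolling into the next day, 10 March 2027).
1 March 2027 is a Monday, so the first Sunday is March 7 and the third is March 21.
1 November 2027 is a Monday, so the first Sunday is November 7.
At the standard offset (UTC−08:00), 03:30 UTC − 8h = 19:30 Umin Territory standard time (rolling into the previous day, 9 March 2027).
The standard-time date in Umin Territory, 9 March 2027, is outside the daylight-saving period (21 March – 7 November), so Umin Territory is on standard time, UTC−08:00.
03:30 UTC − 8h = 19:30 Umin Territory (rolling into the previous day, 9 March 2027).

19:30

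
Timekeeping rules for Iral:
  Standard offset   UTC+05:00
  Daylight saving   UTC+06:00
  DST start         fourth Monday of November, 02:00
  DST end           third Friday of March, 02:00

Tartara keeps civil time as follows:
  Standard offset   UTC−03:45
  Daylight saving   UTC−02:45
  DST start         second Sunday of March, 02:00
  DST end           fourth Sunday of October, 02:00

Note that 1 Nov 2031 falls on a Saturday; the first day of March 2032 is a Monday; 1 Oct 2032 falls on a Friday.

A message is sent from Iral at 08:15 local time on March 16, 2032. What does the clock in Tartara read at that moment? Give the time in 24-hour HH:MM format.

1 November 2031 is a Saturday, so the first Monday is November 3 and the fourth is November 24.
1 March 2032 is a Monday, so the first Friday is March 5 and the third is March 19.
March 16, 2032 falls between 24 November 2031 and 19 March 2032, so daylight saving is in effect and Iral is at UTC+06:00.
08:15 Iral − 6h = 02:15 UTC.
1 March 2032 is a Monday, so the first Sunday is March 7 and the second is March 14.
1 October 2032 is a Friday, so the first Sunday is October 3 and the fourth is October 24.
At the standard offset (UTC−03:45), 02:15 UTC − 3h45m = 22:30 Tartara standard time (rolling into the previous day, 15 March 2032).
Daylight saving runs 14 March – 24 October; the standard-time date in Tartara, March 15, 2032, is inside that window, so Tartara is at UTC−02:45.
02:15 UTC − 2h45m = 23:30 Tartara (rolling into the previous day, 15 March 2032).

23:30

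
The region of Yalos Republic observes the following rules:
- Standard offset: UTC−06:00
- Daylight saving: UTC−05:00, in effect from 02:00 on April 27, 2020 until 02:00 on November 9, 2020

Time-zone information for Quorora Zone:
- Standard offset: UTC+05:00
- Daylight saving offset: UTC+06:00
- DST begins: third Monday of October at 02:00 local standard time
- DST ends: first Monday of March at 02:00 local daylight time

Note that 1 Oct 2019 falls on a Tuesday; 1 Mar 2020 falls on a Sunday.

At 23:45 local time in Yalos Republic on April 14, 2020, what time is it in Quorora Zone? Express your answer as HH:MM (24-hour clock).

10:45

Daylight saving runs 27 April – 9 November; April 14, 2020 is outside that window, so Yalos Republic is on standard time at UTC−06:00.
23:45 Yalos Republic + 6h = 05:45 UTC (rolling into the next day, 15 April 2020).
1 October 2019 is a Tuesday, so the first Monday is October 7 and the third is October 21.
1 March 2020 is a Sunday, so the first Monday is March 2.
At the standard offset (UTC+05:00), 05:45 UTC + 5h = 10:45 Quorora Zone standard time.
The standard-time date in Quorora Zone, April 15, 2020, does not fall between 21 October 2019 and 2 March 2020, so daylight saving is not in effect and Quorora Zone is at UTC+05:00.
05:45 UTC + 5h = 10:45 Quorora Zone.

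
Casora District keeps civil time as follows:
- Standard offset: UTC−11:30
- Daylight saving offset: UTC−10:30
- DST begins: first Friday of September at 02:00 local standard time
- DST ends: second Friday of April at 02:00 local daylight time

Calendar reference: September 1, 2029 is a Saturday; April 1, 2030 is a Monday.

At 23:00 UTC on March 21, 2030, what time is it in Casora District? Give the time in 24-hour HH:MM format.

12:30

1 September 2029 is a Saturday, so the first Friday is September 7.
1 April 2030 is a Monday, so the first Friday is April 5 and the second is April 12.
At the standard offset (UTC−11:30), 23:00 UTC − 11h30m = 11:30 Casora District standard time.
The standard-time date in Casora District, March 21, 2030, lies within the daylight-saving period (7 September 2029 – 12 April 2030), so Casora District is on daylight time, UTC−10:30.
23:00 UTC − 10h30m = 12:30 local.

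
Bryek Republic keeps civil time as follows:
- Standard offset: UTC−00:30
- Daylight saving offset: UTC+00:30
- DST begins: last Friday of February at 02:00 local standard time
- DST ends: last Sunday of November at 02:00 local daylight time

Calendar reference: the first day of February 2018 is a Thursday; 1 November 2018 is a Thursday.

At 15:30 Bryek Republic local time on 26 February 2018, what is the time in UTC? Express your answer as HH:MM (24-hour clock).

1 February 2018 is a Thursday, so Fridays fall on 2, 9, 16, 23; the last is February 23.
1 November 2018 is a Thursday, so Sundays fall on 4, 11, 18, 25; the last is November 25.
Daylight saving runs 23 February – 25 November; 26 February 2018 is inside that window, so Bryek Republic is at UTC+00:30.
15:30 local − 0h30m = 15:00 UTC.

15:00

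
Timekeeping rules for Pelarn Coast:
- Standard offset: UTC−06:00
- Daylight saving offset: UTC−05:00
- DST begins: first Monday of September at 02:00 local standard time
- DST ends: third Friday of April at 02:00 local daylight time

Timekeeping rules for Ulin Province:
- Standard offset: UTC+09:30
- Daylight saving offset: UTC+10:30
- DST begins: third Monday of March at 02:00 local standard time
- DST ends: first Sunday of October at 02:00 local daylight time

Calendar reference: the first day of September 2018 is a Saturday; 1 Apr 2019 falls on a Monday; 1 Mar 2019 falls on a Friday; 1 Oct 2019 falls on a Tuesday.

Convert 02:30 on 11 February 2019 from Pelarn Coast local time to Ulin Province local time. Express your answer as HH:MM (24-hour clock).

17:00

1 September 2018 is a Saturday, so the first Monday is September 3.
1 April 2019 is a Monday, so the first Friday is April 5 and the third is April 19.
Daylight saving runs 3 September 2018 – 19 April 2019; 11 February 2019 is inside that window, so Pelarn Coast is at UTC−05:00.
02:30 Pelarn Coast + 5h = 07:30 UTC.
1 March 2019 is a Friday, so the first Monday is March 4 and the third is March 18.
1 October 2019 is a Tuesday, so the first Sunday is October 6.
At the standard offset (UTC+09:30), 07:30 UTC + 9h30m = 17:00 Ulin Province standard time.
The standard-time date in Ulin Province, 11 February 2019, does not fall between 18 March and 6 October, so daylight saving is not in effect and Ulin Province is at UTC+09:30.
07:30 UTC + 9h30m = 17:00 Ulin Province.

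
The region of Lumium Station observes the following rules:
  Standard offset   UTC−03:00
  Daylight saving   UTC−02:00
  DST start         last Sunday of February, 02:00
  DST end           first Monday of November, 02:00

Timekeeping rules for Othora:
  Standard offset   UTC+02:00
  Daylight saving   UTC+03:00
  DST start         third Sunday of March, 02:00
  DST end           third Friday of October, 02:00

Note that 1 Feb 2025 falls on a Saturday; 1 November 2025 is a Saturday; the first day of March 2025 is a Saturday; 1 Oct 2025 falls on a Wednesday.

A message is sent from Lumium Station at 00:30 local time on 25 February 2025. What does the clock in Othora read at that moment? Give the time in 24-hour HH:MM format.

1 February 2025 is a Saturday, so Sundays fall on 2, 9, 16, 23; the last is February 23.
1 November 2025 is a Saturday, so the first Monday is November 3.
25 February 2025 falls between 23 February and 3 November, so daylight saving is in effect and Lumium Station is at UTC−02:00.
00:30 Lumium Station + 2h = 02:30 UTC.
1 March 2025 is a Saturday, so the first Sunday is March 2 and the third is March 16.
1 October 2025 is a Wednesday, so the first Friday is October 3 and the third is October 17.
At the standard offset (UTC+02:00), 02:30 UTC + 2h = 04:30 Othora standard time.
The standard-time date in Othora, 25 February 2025, is outside the daylight-saving period (16 March – 17 October), so Othora is on standard time, UTC+02:00.
02:30 UTC + 2h = 04:30 Othora.

04:30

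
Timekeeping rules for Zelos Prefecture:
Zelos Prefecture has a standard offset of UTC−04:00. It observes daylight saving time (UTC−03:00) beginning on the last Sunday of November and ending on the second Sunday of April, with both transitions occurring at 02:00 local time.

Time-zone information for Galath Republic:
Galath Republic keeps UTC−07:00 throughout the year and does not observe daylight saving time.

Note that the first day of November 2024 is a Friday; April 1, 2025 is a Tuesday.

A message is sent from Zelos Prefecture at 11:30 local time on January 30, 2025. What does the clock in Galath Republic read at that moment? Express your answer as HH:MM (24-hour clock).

1 November 2024 is a Friday, so Sundays fall on 3, 10, 17, 24; the last is November 24.
1 April 2025 is a Tuesday, so the first Sunday is April 6 and the second is April 13.
January 30, 2025 lies within the daylight-saving period (24 November 2024 – 13 April 2025), so Zelos Prefecture is on daylight time, UTC−03:00.
11:30 Zelos Prefecture + 3h = 14:30 UTC.
Galath Republic has no daylight saving, so its offset is UTC−07:00 year-round.
14:30 UTC − 7h = 07:30 Galath Republic.

07:30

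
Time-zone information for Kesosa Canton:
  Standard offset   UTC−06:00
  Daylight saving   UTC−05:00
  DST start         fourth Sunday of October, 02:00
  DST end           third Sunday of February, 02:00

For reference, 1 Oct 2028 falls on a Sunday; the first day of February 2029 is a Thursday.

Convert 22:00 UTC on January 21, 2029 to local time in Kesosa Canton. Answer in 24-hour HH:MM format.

1 October 2028 is a Sunday, so the first Sunday is October 1 and the fourth is October 22.
1 February 2029 is a Thursday, so the first Sunday is February 4 and the third is February 18.
At the standard offset (UTC−06:00), 22:00 UTC − 6h = 16:00 Kesosa Canton standard time.
The standard-time date in Kesosa Canton, January 21, 2029, lies within the daylight-saving period (22 October 2028 – 18 February 2029), so Kesosa Canton is on daylight time, UTC−05:00.
22:00 UTC − 5h = 17:00 local.

17:00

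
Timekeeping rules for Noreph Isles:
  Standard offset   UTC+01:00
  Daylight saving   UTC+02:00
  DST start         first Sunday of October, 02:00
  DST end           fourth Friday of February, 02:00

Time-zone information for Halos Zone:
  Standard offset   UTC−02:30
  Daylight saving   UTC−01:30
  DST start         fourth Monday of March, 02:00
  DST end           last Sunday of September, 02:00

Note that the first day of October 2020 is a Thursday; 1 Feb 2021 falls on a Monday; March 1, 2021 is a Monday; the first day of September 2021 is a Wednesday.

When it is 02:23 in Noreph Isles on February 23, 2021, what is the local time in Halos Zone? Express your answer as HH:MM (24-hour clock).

21:53

1 October 2020 is a Thursday, so the first Sunday is October 4.
1 February 2021 is a Monday, so the first Friday is February 5 and the fourth is February 26.
February 23, 2021 lies within the daylight-saving period (4 October 2020 – 26 February 2021), so Noreph Isles is on daylight time, UTC+02:00.
02:23 Noreph Isles − 2h = 00:23 UTC.
1 March 2021 is a Monday, so the first Monday is March 1 and the fourth is March 22.
1 September 2021 is a Wednesday, so Sundays fall on 5, 12, 19, 26; the last is September 26.
At the standard offset (UTC−02:30), 00:23 UTC − 2h30m = 21:53 Halos Zone standard time (rolling into the previous day, 22 February 2021).
Daylight saving runs 22 March – 26 September; the standard-time date in Halos Zone, February 22, 2021, is outside that window, so Halos Zone is on standard time at UTC−02:30.
00:23 UTC − 2h30m = 21:53 Halos Zone (rolling into the previous day, 22 February 2021).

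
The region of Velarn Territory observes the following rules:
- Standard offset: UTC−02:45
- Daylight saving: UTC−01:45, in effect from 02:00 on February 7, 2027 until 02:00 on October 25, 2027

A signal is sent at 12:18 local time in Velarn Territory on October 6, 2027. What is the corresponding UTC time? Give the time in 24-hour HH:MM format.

14:03

October 6, 2027 lies within the daylight-saving period (7 February – 25 October), so Velarn Territory is on daylight time, UTC−01:45.
12:18 local + 1h45m = 14:03 UTC.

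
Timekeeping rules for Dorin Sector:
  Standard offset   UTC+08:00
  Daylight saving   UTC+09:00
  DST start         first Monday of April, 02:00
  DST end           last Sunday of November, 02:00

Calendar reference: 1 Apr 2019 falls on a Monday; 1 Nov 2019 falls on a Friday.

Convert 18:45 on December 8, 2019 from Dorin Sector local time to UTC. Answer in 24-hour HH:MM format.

10:45

1 April 2019 is a Monday, so the first Monday is April 1.
1 November 2019 is a Friday, so Sundays fall on 3, 10, 17, 24; the last is November 24.
Daylight saving runs 1 April – 24 November; December 8, 2019 is outside that window, so Dorin Sector is on standard time at UTC+08:00.
18:45 local − 8h = 10:45 UTC.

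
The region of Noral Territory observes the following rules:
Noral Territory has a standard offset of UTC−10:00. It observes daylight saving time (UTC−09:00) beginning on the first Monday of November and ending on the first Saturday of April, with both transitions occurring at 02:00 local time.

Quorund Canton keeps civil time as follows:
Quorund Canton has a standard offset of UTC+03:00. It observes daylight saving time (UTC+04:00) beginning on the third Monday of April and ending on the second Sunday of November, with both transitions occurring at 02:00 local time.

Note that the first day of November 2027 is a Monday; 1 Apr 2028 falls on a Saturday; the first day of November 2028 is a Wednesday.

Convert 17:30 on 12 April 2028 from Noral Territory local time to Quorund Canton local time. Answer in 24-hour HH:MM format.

1 November 2027 is a Monday, so the first Monday is November 1.
1 April 2028 is a Saturday, so the first Saturday is April 1.
12 April 2028 does not fall between 1 November 2027 and 1 April 2028, so daylight saving is not in effect and Noral Territory is at UTC−10:00.
17:30 Noral Territory + 10h = 03:30 UTC (rolling into the next day, 13 April 2028).
1 April 2028 is a Saturday, so the first Monday is April 3 and the third is April 17.
1 November 2028 is a Wednesday, so the first Sunday is November 5 and the second is November 12.
At the standard offset (UTC+03:00), 03:30 UTC + 3h = 06:30 Quorund Canton standard time.
Daylight saving runs 17 April – 12 November; the standard-time date in Quorund Canton, 13 April 2028, is outside that window, so Quorund Canton is on standard time at UTC+03:00.
03:30 UTC + 3h = 06:30 Quorund Canton.

06:30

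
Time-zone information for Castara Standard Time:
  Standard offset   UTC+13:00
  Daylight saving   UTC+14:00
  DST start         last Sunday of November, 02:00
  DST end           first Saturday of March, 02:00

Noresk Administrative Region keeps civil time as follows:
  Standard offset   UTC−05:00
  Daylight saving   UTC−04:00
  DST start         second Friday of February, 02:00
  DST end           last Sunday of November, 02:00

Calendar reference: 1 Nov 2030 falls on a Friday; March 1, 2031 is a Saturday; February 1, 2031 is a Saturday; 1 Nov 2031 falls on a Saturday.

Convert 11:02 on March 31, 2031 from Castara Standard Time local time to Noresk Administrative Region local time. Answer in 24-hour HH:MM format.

18:02

1 November 2030 is a Friday, so Sundays fall on 3, 10, 17, 24; the last is November 24.
1 March 2031 is a Saturday, so the first Saturday is March 1.
March 31, 2031 is outside the daylight-saving period (24 November 2030 – 1 March 2031), so Castara Standard Time is on standard time, UTC+13:00.
11:02 Castara Standard Time − 13h = 22:02 UTC (rolling into the previous day, 30 March 2031).
1 February 2031 is a Saturday, so the first Friday is February 7 and the second is February 14.
1 November 2031 is a Saturday, so Sundays fall on 2, 9, 16, 23, 30; the last is November 30.
At the standard offset (UTC−05:00), 22:02 UTC − 5h = 17:02 Noresk Administrative Region standard time.
The standard-time date in Noresk Administrative Region, March 30, 2031, falls between 14 February and 30 November, so daylight saving is in effect and Noresk Administrative Region is at UTC−04:00.
22:02 UTC − 4h = 18:02 Noresk Administrative Region.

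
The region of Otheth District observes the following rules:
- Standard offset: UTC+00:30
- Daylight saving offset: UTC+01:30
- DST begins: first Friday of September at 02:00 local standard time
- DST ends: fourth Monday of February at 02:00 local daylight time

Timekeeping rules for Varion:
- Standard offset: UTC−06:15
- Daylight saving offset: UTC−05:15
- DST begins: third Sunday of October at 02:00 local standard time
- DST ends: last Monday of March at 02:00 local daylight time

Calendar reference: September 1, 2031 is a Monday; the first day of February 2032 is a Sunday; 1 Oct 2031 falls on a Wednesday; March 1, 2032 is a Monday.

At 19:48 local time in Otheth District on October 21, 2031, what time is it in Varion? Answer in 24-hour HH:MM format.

13:03

1 September 2031 is a Monday, so the first Friday is September 5.
1 February 2032 is a Sunday, so the first Monday is February 2 and the fourth is February 23.
October 21, 2031 falls between 5 September 2031 and 23 February 2032, so daylight saving is in effect and Otheth District is at UTC+01:30.
19:48 Otheth District − 1h30m = 18:18 UTC.
1 October 2031 is a Wednesday, so the first Sunday is October 5 and the third is October 19.
1 March 2032 is a Monday, so Mondays fall on 1, 8, 15, 22, 29; the last is March 29.
At the standard offset (UTC−06:15), 18:18 UTC − 6h15m = 12:03 Varion standard time.
Daylight saving runs 19 October 2031 – 29 March 2032; the standard-time date in Varion, October 21, 2031, is inside that window, so Varion is at UTC−05:15.
18:18 UTC − 5h15m = 13:03 Varion.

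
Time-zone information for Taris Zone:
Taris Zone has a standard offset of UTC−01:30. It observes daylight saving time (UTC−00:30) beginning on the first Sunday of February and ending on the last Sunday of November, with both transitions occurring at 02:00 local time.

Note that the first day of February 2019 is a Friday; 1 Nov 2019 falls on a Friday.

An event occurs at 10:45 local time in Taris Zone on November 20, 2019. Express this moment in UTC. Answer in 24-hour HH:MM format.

11:15

1 February 2019 is a Friday, so the first Sunday is February 3.
1 November 2019 is a Friday, so Sundays fall on 3, 10, 17, 24; the last is November 24.
November 20, 2019 falls between 3 February and 24 November, so daylight saving is in effect and Taris Zone is at UTC−00:30.
10:45 local + 0h30m = 11:15 UTC.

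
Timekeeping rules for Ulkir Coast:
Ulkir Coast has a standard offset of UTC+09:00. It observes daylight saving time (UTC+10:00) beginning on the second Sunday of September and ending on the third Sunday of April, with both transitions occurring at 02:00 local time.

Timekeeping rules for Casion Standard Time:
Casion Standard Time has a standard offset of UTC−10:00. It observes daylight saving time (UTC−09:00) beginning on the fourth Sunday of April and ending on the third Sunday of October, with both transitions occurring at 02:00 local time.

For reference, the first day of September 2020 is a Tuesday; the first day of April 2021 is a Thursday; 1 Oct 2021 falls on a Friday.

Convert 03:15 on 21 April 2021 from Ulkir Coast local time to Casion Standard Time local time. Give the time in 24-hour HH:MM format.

1 September 2020 is a Tuesday, so the first Sunday is September 6 and the second is September 13.
1 April 2021 is a Thursday, so the first Sunday is April 4 and the third is April 18.
21 April 2021 is outside the daylight-saving period (13 September 2020 – 18 April 2021), so Ulkir Coast is on standard time, UTC+09:00.
03:15 Ulkir Coast − 9h = 18:15 UTC (rolling into the previous day, 20 April 2021).
1 April 2021 is a Thursday, so the first Sunday is April 4 and the fourth is April 25.
1 October 2021 is a Friday, so the first Sunday is October 3 and the third is October 17.
At the standard offset (UTC−10:00), 18:15 UTC − 10h = 08:15 Casion Standard Time standard time.
Daylight saving runs 25 April – 17 October; the standard-time date in Casion Standard Time, 20 April 2021, is outside that window, so Casion Standard Time is on standard time at UTC−10:00.
18:15 UTC − 10h = 08:15 Casion Standard Time.

08:15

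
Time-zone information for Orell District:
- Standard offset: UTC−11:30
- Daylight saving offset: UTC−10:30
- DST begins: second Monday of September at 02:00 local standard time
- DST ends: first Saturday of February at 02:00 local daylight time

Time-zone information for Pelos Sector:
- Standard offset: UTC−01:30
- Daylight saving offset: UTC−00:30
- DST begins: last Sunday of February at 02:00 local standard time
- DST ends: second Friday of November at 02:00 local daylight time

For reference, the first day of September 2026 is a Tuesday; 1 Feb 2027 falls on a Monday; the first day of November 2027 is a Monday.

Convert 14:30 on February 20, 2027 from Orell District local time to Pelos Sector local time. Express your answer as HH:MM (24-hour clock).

00:30

1 September 2026 is a Tuesday, so the first Monday is September 7 and the second is September 14.
1 February 2027 is a Monday, so the first Saturday is February 6.
February 20, 2027 does not fall between 14 September 2026 and 6 February 2027, so daylight saving is not in effect and Orell District is at UTC−11:30.
14:30 Orell District + 11h30m = 02:00 UTC (rolling into the next day, 21 February 2027).
1 February 2027 is a Monday, so Sundays fall on 7, 14, 21, 28; the last is February 28.
1 November 2027 is a Monday, so the first Friday is November 5 and the second is November 12.
At the standard offset (UTC−01:30), 02:00 UTC − 1h30m = 00:30 Pelos Sector standard time.
Daylight saving runs 28 February – 12 November; the standard-time date in Pelos Sector, February 21, 2027, is outside that window, so Pelos Sector is on standard time at UTC−01:30.
02:00 UTC − 1h30m = 00:30 Pelos Sector.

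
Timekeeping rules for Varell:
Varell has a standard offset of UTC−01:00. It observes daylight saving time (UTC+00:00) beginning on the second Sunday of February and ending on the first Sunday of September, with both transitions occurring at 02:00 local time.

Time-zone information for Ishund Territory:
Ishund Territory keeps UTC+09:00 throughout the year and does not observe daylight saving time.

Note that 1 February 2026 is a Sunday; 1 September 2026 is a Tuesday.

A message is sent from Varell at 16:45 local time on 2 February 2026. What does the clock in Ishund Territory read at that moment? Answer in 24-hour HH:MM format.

02:45

1 February 2026 is a Sunday, so the first Sunday is February 1 and the second is February 8.
1 September 2026 is a Tuesday, so the first Sunday is September 6.
2 February 2026 does not fall between 8 February and 6 September, so daylight saving is not in effect and Varell is at UTC−01:00.
16:45 Varell + 1h = 17:45 UTC.
Ishund Territory has no daylight saving, so its offset is UTC+09:00 year-round.
17:45 UTC + 9h = 02:45 Ishund Territory (rolling into the next day, 3 February 2026).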